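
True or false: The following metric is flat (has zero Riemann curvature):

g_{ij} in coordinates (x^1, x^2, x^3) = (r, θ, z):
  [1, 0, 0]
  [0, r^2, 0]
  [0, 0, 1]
Non-zero Christoffel symbols:
Γ^r_{θ θ} = -r
Γ^θ_{r θ} = 1/r
Ricci tensor: R_{rr} = 0, R_{rθ} = 0, R_{rz} = 0, R_{θθ} = 0, R_{θz} = 0, R_{zz} = 0
All R_{ij} vanish; in 3 dimensions the Riemann tensor is fully determined by the Ricci tensor, so R^i_{jkl} = 0: the metric is flat (curvilinear coordinates on flat space).
True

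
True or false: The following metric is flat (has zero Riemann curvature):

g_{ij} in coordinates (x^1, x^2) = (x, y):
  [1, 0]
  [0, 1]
All metric components are constant, so every Christoffel symbol vanishes and R^i_{jkl} = 0.
True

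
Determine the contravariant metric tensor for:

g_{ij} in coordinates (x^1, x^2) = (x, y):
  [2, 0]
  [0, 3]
The metric is diagonal, so g^{ij} is diagonal with entries 1/g_{ii}: diag(1/2, 1/3).
g^{ij}:
  [1/2, 0]
  [0, 1/3]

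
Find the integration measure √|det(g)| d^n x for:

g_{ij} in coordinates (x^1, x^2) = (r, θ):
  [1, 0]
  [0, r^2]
det(g) = r^2
√|det(g)| = r
Volume element: dV = r dr dθ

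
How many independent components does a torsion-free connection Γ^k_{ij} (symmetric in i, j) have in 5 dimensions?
Γ^k_{ij} has n choices for the upper index and n(n+1)/2 independent symmetric lower index pairs.
Total = 5 × 5×6/2 = 5 × 15 = 75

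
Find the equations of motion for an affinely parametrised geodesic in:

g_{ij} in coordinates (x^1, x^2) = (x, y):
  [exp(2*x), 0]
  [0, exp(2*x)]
Geodesic equation: d^2x^k/dλ^2 + Γ^k_{ij} (dx^i/dλ)(dx^j/dλ) = 0.
Non-zero Christoffel symbols:
Γ^x_{x x} = 1
Γ^x_{y y} = -1
Γ^y_{x y} = 1
Substituting (the symmetric pair Γ^k_{ij}, Γ^k_{ji} combines into a factor 2):
d^2x/dλ^2 + (dx/dλ)^2 - (dy/dλ)^2 = 0
d^2y/dλ^2 + 2 (dx/dλ)(dy/dλ) = 0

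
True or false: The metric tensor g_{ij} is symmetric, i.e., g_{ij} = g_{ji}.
By definition the metric is a symmetric bilinear form, g_{ij} = g_{ji}.
True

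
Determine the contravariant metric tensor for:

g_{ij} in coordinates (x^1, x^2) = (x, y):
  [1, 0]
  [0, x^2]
The metric is diagonal, so g^{ij} is diagonal with entries 1/g_{ii}: diag(1, 1/(x^2)).
g^{ij}:
  [1, 0]
  [0, 1/x^2]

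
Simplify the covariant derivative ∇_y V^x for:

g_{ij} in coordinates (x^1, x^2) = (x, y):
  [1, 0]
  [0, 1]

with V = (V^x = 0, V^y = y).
All Christoffel symbols are zero.
∇_y V^x = ∂_y V^x + Γ^x_{y j} V^j
  = (0) + (0)(0) + (0)(y)
  = 0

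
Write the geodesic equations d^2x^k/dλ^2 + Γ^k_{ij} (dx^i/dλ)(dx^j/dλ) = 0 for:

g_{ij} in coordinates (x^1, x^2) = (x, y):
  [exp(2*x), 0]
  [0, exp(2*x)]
Geodesic equation: d^2x^k/dλ^2 + Γ^k_{ij} (dx^i/dλ)(dx^j/dλ) = 0.
Non-zero Christoffel symbols:
Γ^x_{x x} = 1
Γ^x_{y y} = -1
Γ^y_{x y} = 1
Substituting (the symmetric pair Γ^k_{ij}, Γ^k_{ji} combines into a factor 2):
d^2x/dλ^2 + (dx/dλ)^2 - (dy/dλ)^2 = 0
d^2y/dλ^2 + 2 (dx/dλ)(dy/dλ) = 0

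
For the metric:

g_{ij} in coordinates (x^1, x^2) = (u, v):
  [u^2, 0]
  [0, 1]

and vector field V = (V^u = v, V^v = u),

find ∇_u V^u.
Non-zero Christoffel symbols:
Γ^u_{u u} = 1/u
∇_u V^u = ∂_u V^u + Γ^u_{u j} V^j
  = (0) + (1/u)(v) + (0)(u)
  = v/u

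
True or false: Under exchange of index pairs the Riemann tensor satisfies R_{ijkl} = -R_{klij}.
The pair-exchange symmetry has a plus sign: R_{ijkl} = +R_{klij}.
False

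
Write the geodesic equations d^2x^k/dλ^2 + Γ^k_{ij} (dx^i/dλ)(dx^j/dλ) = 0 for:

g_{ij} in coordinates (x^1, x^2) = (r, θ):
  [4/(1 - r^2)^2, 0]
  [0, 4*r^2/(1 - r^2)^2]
Geodesic equation: d^2x^k/dλ^2 + Γ^k_{ij} (dx^i/dλ)(dx^j/dλ) = 0.
Non-zero Christoffel symbols:
Γ^r_{r r} = 2*r/(1 - r^2)
Γ^r_{θ θ} = (r^3 + r)/(r^2 - 1)
Γ^θ_{r θ} = (-r^2 - 1)/(r^3 - r)
Substituting (the symmetric pair Γ^k_{ij}, Γ^k_{ji} combines into a factor 2):
d^2r/dλ^2 + (2*r/(1 - r^2)) (dr/dλ)^2 + ((r^3 + r)/(r^2 - 1)) (dθ/dλ)^2 = 0
d^2θ/dλ^2 + ((-2*r^2 - 2)/(r^3 - r)) (dr/dλ)(dθ/dλ) = 0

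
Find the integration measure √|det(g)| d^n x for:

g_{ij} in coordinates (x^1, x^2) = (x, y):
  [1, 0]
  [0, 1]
det(g) = 1
√|det(g)| = 1
Volume element: dV = 1 dx dy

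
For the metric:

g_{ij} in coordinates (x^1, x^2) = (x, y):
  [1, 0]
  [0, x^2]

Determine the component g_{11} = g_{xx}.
With x^1 = x, x^2 = y, g_{11} = g_{xx} is the row-1, column-1 entry of the matrix.
g_{11} = 1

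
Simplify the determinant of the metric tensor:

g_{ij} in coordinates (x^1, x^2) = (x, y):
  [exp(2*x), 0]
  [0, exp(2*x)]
For a 2×2 metric: det(g) = g_{11}·g_{22} - g_{12}·g_{21}
= (exp(2*x))·(exp(2*x)) - (0)·(0)
= exp(4*x) - 0
det(g) = exp(4*x)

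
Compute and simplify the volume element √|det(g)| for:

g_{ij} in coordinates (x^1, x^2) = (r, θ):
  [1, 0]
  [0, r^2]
det(g) = r^2
√|det(g)| = r
Volume element: dV = r dr dθ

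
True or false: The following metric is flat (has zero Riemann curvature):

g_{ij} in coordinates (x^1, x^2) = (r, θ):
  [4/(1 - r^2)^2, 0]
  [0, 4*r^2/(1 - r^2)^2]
Non-zero Christoffel symbols:
Γ^r_{r r} = 2*r/(1 - r^2)
Γ^r_{θ θ} = (r^3 + r)/(r^2 - 1)
Γ^θ_{r θ} = (-r^2 - 1)/(r^3 - r)
Ricci tensor: R_{rr} = -4/(r^2 - 1)^2, R_{rθ} = 0, R_{θθ} = -4*r^2/(r^2 - 1)^2
The Ricci tensor is non-zero, so the Riemann tensor is non-zero: not flat.
False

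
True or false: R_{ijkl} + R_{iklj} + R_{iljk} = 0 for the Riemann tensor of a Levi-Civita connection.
This is the first (algebraic) Bianchi identity.
True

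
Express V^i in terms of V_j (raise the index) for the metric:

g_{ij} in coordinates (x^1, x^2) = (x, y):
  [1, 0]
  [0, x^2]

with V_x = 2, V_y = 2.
Inverse metric (diagonal): g^{xx} = 1, g^{yy} = 1/x^2
V^i = g^{ij} V_j:
V^x = (1)(2) + (0)(2) = 2
V^y = (0)(2) + (1/x^2)(2) = 2/x^2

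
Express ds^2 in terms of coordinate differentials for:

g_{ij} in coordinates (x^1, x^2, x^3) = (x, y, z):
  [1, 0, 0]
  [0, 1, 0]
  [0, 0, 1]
ds^2 = g_{ij} dx^i dx^j; only the non-zero components contribute.
ds^2 = dx^2 + dy^2 + dz^2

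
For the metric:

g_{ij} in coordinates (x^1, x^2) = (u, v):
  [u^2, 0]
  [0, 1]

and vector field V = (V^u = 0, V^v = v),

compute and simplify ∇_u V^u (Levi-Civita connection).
Non-zero Christoffel symbols:
Γ^u_{u u} = 1/u
∇_u V^u = ∂_u V^u + Γ^u_{u j} V^j
  = (0) + (1/u)(0) + (0)(v)
  = 0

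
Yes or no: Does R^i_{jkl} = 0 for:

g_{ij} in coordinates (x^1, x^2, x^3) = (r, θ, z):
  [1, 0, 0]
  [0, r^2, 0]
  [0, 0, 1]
Non-zero Christoffel symbols:
Γ^r_{θ θ} = -r
Γ^θ_{r θ} = 1/r
Ricci tensor: R_{rr} = 0, R_{rθ} = 0, R_{rz} = 0, R_{θθ} = 0, R_{θz} = 0, R_{zz} = 0
All R_{ij} vanish; in 3 dimensions the Riemann tensor is fully determined by the Ricci tensor, so R^i_{jkl} = 0: the metric is flat (curvilinear coordinates on flat space).
Yes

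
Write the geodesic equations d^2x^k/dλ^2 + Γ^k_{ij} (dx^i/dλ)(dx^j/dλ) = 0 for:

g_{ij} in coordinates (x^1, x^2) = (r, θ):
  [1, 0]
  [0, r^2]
Geodesic equation: d^2x^k/dλ^2 + Γ^k_{ij} (dx^i/dλ)(dx^j/dλ) = 0.
Non-zero Christoffel symbols:
Γ^r_{θ θ} = -r
Γ^θ_{r θ} = 1/r
Substituting (the symmetric pair Γ^k_{ij}, Γ^k_{ji} combines into a factor 2):
d^2r/dλ^2 - r (dθ/dλ)^2 = 0
d^2θ/dλ^2 + (2/r) (dr/dλ)(dθ/dλ) = 0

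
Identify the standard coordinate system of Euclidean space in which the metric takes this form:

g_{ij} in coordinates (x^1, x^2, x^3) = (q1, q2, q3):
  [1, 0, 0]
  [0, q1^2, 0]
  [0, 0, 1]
The line element ds^2 = dq1^2 + q1^2 dq2^2 + dq3^2 is dr^2 + r^2 dθ^2 + dz^2 with q1 = r, q2 = θ, q3 = z.
cylindrical coordinates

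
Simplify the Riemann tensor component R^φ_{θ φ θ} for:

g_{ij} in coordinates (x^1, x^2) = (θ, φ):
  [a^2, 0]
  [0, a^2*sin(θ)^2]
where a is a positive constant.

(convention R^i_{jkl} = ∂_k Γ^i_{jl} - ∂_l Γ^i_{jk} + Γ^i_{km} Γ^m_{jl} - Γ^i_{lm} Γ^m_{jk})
Non-zero Christoffel symbols (Γ^k_{ij} = Γ^k_{ji}):
Γ^θ_{φ φ} = -sin(2*θ)/2
Γ^φ_{θ φ} = 1/tan(θ)
R^φ_{θ φ θ} = ∂_φ Γ^φ_{θ θ} - ∂_θ Γ^φ_{θ φ} + Γ^φ_{φ m} Γ^m_{θ θ} - Γ^φ_{θ m} Γ^m_{θ φ}
  = (0) - (-1/sin(θ)^2) + (0) - (1/tan(θ)^2) = 1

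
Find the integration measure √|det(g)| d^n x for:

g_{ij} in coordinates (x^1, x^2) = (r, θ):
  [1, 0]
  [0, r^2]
det(g) = r^2
√|det(g)| = r
Volume element: dV = r dr dθ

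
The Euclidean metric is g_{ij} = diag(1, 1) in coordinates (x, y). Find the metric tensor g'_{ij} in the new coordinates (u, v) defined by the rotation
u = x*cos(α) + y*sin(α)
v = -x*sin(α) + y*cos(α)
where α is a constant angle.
Invert the transformation: x = u*cos(α) - v*sin(α), y = u*sin(α) + v*cos(α)
g'_{ij} = (∂x^k/∂x'^i)(∂x^l/∂x'^j) g_{kl}; with g_{kl} = δ_{kl} this is Σ_k (∂x^k/∂x'^i)(∂x^k/∂x'^j).
Jacobian: ∂x/∂u = cos(α), ∂x/∂v = -sin(α), ∂y/∂u = sin(α), ∂y/∂v = cos(α)
g'_{uu} = (cos(α))(cos(α)) + (sin(α))(sin(α)) = 1
g'_{uv} = (cos(α))(-sin(α)) + (sin(α))(cos(α)) = 0
g'_{vv} = (-sin(α))(-sin(α)) + (cos(α))(cos(α)) = 1
g'_{ij} = diag(1, 1)
The Euclidean metric is invariant under rotations.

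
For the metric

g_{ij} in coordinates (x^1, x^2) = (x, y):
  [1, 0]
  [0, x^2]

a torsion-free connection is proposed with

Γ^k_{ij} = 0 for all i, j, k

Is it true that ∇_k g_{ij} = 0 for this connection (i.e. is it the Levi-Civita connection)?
Using ∇_k g_{ij} = ∂_k g_{ij} - Γ^m_{ki} g_{mj} - Γ^m_{kj} g_{im}:
∇_x g_{yy} = (2*x) - (0) - (0) = 2*x ≠ 0
So the connection is not metric compatible (it is not the Levi-Civita connection).
No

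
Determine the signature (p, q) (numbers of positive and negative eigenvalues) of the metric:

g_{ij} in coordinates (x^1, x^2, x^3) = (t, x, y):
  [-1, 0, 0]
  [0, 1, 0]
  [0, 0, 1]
The metric is diagonal, so its eigenvalues are the diagonal entries: -1, 1, 1 (at a generic point, where coordinate-dependent entries are positive).
2 positive, 1 negative.
(2, 1) - Lorentzian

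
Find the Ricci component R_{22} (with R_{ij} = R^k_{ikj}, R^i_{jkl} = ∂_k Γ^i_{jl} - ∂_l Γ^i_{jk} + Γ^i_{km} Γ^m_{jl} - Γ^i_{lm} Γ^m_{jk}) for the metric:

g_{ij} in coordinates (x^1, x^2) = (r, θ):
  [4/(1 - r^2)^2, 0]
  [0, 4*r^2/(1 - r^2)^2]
Non-zero Christoffel symbols (Γ^k_{ij} = Γ^k_{ji}):
Γ^r_{r r} = 2*r/(1 - r^2)
Γ^r_{θ θ} = (r^3 + r)/(r^2 - 1)
Γ^θ_{r θ} = (-r^2 - 1)/(r^3 - r)
R^r_{θ r θ} = ∂_r Γ^r_{θ θ} - ∂_θ Γ^r_{θ r} + Γ^r_{r m} Γ^m_{θ θ} - Γ^r_{θ m} Γ^m_{θ r}
  = ((r^4 - 4*r^2 - 1)/(r^2 - 1)^2) - (0) + (-2*r^2*(r^2 + 1)/(r^2 - 1)^2) - (-(r^2 + 1)^2/(r^2 - 1)^2) = -4*r^2/(r^2 - 1)^2
R^θ_{θ θ θ} = 0 (a repeated index in an antisymmetric pair)
R_{θθ} = R^r_{θ r θ} + R^θ_{θ θ θ} = (-4*r^2/(r^2 - 1)^2) + (0) = -4*r^2/(r^2 - 1)^2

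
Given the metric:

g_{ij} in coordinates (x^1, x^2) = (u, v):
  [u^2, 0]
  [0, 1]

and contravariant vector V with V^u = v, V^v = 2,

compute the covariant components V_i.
V_i = g_{ij} V^j:
V_u = (u^2)(v) + (0)(2) = u^2*v
V_v = (0)(v) + (1)(2) = 2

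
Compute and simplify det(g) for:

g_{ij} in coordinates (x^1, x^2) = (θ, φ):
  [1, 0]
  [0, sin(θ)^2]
For a 2×2 metric: det(g) = g_{11}·g_{22} - g_{12}·g_{21}
= (1)·(sin(θ)^2) - (0)·(0)
= sin(θ)^2 - 0
det(g) = sin(θ)^2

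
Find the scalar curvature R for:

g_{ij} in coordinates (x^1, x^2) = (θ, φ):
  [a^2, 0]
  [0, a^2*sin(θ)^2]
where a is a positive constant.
Non-zero Christoffel symbols (Γ^k_{ij} = Γ^k_{ji}):
Γ^θ_{φ φ} = -sin(2*θ)/2
Γ^φ_{θ φ} = 1/tan(θ)
Ricci tensor (R_{ij} = R^k_{ikj}): R_{θθ} = 1, R_{θφ} = 0, R_{φφ} = sin(θ)^2
Inverse metric: g^{θθ} = 1/a^2, g^{φφ} = 1/(a^2*sin(θ)^2)
R = g^{ij} R_{ij} = (1/a^2)(1) + (1/(a^2*sin(θ)^2))(sin(θ)^2) = 2/a^2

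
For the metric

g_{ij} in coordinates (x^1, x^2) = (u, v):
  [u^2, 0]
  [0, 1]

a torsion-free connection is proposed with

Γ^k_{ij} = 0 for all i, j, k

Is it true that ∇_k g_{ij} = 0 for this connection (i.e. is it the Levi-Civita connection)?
Using ∇_k g_{ij} = ∂_k g_{ij} - Γ^m_{ki} g_{mj} - Γ^m_{kj} g_{im}:
∇_u g_{uu} = (2*u) - (0) - (0) = 2*u ≠ 0
So the connection is not metric compatible (it is not the Levi-Civita connection).
No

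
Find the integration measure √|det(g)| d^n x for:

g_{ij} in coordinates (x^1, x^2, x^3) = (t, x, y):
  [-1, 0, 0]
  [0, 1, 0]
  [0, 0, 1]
det(g) = -1
√|det(g)| = 1
Volume element: dV = 1 dt dx dy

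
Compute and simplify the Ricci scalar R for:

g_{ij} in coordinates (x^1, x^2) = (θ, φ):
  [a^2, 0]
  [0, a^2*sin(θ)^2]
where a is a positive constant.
Non-zero Christoffel symbols (Γ^k_{ij} = Γ^k_{ji}):
Γ^θ_{φ φ} = -sin(2*θ)/2
Γ^φ_{θ φ} = 1/tan(θ)
Ricci tensor (R_{ij} = R^k_{ikj}): R_{θθ} = 1, R_{θφ} = 0, R_{φφ} = sin(θ)^2
Inverse metric: g^{θθ} = 1/a^2, g^{φφ} = 1/(a^2*sin(θ)^2)
R = g^{ij} R_{ij} = (1/a^2)(1) + (1/(a^2*sin(θ)^2))(sin(θ)^2) = 2/a^2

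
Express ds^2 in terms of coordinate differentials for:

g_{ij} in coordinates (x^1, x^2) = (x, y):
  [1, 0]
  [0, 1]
ds^2 = g_{ij} dx^i dx^j; only the non-zero components contribute.
ds^2 = dx^2 + dy^2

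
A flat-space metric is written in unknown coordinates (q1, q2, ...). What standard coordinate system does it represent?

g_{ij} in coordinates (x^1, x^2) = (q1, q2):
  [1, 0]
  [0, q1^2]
The line element ds^2 = dq1^2 + q1^2 dq2^2 is dr^2 + r^2 dθ^2 with q1 = r, q2 = θ.
polar coordinates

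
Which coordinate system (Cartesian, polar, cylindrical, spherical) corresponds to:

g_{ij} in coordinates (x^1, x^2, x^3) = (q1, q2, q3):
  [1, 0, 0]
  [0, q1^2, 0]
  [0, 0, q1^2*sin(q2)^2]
The line element ds^2 = dq1^2 + q1^2 dq2^2 + q1^2 sin(q2)^2 dq3^2 is dr^2 + r^2 dθ^2 + r^2 sin(θ)^2 dφ^2 with q1 = r, q2 = θ, q3 = φ.
spherical coordinates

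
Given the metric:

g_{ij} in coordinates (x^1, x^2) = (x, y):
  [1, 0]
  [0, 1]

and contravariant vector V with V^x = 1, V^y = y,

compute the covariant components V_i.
V_i = g_{ij} V^j:
V_x = (1)(1) + (0)(y) = 1
V_y = (0)(1) + (1)(y) = y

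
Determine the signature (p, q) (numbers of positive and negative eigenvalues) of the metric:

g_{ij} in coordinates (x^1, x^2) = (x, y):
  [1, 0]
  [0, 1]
The metric is diagonal, so its eigenvalues are the diagonal entries: 1, 1 (at a generic point, where coordinate-dependent entries are positive).
2 positive, 0 negative.
(2, 0) - Riemannian (positive definite)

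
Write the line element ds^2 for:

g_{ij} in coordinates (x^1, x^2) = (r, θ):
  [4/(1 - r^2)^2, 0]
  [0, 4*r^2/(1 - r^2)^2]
ds^2 = g_{ij} dx^i dx^j; only the non-zero components contribute.
ds^2 = (4/(1 - r^2)^2) dr^2 + (4*r^2/(1 - r^2)^2) dθ^2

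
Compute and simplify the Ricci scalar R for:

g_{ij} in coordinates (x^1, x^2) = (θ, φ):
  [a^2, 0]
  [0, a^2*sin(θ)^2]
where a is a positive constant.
Non-zero Christoffel symbols (Γ^k_{ij} = Γ^k_{ji}):
Γ^θ_{φ φ} = -sin(2*θ)/2
Γ^φ_{θ φ} = 1/tan(θ)
Ricci tensor (R_{ij} = R^k_{ikj}): R_{θθ} = 1, R_{θφ} = 0, R_{φφ} = sin(θ)^2
Inverse metric: g^{θθ} = 1/a^2, g^{φφ} = 1/(a^2*sin(θ)^2)
R = g^{ij} R_{ij} = (1/a^2)(1) + (1/(a^2*sin(θ)^2))(sin(θ)^2) = 2/a^2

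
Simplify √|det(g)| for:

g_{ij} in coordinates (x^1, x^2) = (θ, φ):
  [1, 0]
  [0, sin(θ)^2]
det(g) = sin(θ)^2
√|det(g)| = sin(θ) (taking 0 < θ < π so that |sin(θ)| = sin(θ))
Volume element: dV = sin(θ) dθ dφ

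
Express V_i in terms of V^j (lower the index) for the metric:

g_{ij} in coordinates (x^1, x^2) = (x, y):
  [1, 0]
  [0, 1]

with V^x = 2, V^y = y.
V_i = g_{ij} V^j:
V_x = (1)(2) + (0)(y) = 2
V_y = (0)(2) + (1)(y) = y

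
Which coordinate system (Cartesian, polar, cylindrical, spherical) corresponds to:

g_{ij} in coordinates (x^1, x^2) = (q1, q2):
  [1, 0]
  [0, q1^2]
The line element ds^2 = dq1^2 + q1^2 dq2^2 is dr^2 + r^2 dθ^2 with q1 = r, q2 = θ.
polar coordinates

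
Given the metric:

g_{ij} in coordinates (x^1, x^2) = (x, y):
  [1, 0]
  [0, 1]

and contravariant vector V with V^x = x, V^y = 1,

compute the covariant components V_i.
V_i = g_{ij} V^j:
V_x = (1)(x) + (0)(1) = x
V_y = (0)(x) + (1)(1) = 1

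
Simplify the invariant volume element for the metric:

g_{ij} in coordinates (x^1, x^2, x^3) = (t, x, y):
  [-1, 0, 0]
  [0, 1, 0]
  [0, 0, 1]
det(g) = -1
√|det(g)| = 1
Volume element: dV = 1 dt dx dy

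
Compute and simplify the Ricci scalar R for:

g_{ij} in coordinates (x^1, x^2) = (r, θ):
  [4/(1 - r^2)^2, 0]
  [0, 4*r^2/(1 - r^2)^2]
Non-zero Christoffel symbols (Γ^k_{ij} = Γ^k_{ji}):
Γ^r_{r r} = 2*r/(1 - r^2)
Γ^r_{θ θ} = (r^3 + r)/(r^2 - 1)
Γ^θ_{r θ} = (-r^2 - 1)/(r^3 - r)
Ricci tensor (R_{ij} = R^k_{ikj}): R_{rr} = -4/(r^2 - 1)^2, R_{rθ} = 0, R_{θθ} = -4*r^2/(r^2 - 1)^2
Inverse metric: g^{rr} = (1 - r^2)^2/4, g^{θθ} = (1 - r^2)^2/(4*r^2)
R = g^{ij} R_{ij} = ((1 - r^2)^2/4)(-4/(r^2 - 1)^2) + ((1 - r^2)^2/(4*r^2))(-4*r^2/(r^2 - 1)^2) = -2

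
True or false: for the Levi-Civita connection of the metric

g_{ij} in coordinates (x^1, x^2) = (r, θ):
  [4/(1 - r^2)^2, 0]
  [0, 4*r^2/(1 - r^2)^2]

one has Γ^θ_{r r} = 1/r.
Γ^θ_{r r} = (1/2) g^{θθ} (∂_r g_{θr} + ∂_r g_{θr} - ∂_θ g_{rr}) = (1/2)((1 - r^2)^2/(4*r^2))((0) + (0) - (0)) = 0
This differs from the proposed value 1/r.
False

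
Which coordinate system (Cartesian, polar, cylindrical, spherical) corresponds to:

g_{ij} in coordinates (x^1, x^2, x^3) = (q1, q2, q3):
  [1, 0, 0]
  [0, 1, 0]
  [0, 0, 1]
All components are constant and the metric is the identity, i.e. orthonormal rectilinear coordinates.
Cartesian (3D) coordinates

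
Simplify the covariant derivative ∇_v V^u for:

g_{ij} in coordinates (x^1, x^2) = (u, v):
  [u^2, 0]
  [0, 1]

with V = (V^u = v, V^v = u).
Non-zero Christoffel symbols:
Γ^u_{u u} = 1/u
∇_v V^u = ∂_v V^u + Γ^u_{v j} V^j
  = (1) + (0)(v) + (0)(u)
  = 1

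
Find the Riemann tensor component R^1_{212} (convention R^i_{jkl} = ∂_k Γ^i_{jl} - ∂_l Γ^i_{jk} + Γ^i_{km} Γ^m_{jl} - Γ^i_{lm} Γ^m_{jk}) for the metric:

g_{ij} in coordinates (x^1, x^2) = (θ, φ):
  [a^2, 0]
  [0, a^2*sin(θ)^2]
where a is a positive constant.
Non-zero Christoffel symbols (Γ^k_{ij} = Γ^k_{ji}):
Γ^θ_{φ φ} = -sin(2*θ)/2
Γ^φ_{θ φ} = 1/tan(θ)
R^θ_{φ θ φ} = ∂_θ Γ^θ_{φ φ} - ∂_φ Γ^θ_{φ θ} + Γ^θ_{θ m} Γ^m_{φ φ} - Γ^θ_{φ m} Γ^m_{φ θ}
  = (-cos(2*θ)) - (0) + (0) - (-cos(θ)^2) = sin(θ)^2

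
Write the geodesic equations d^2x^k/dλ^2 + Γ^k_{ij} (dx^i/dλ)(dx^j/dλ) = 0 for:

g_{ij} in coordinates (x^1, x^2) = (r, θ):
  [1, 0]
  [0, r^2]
Geodesic equation: d^2x^k/dλ^2 + Γ^k_{ij} (dx^i/dλ)(dx^j/dλ) = 0.
Non-zero Christoffel symbols:
Γ^r_{θ θ} = -r
Γ^θ_{r θ} = 1/r
Substituting (the symmetric pair Γ^k_{ij}, Γ^k_{ji} combines into a factor 2):
d^2r/dλ^2 - r (dθ/dλ)^2 = 0
d^2θ/dλ^2 + (2/r) (dr/dλ)(dθ/dλ) = 0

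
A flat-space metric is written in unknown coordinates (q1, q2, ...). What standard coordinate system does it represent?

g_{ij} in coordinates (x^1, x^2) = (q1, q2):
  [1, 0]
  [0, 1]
All components are constant and the metric is the identity, i.e. orthonormal rectilinear coordinates.
Cartesian (2D) coordinates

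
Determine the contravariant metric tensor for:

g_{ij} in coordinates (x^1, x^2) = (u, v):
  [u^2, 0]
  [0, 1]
The metric is diagonal, so g^{ij} is diagonal with entries 1/g_{ii}: diag(1/(u^2), 1).
g^{ij}:
  [1/u^2, 0]
  [0, 1]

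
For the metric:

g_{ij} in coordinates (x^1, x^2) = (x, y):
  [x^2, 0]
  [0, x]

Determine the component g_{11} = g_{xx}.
With x^1 = x, x^2 = y, g_{11} = g_{xx} is the row-1, column-1 entry of the matrix.
g_{11} = x^2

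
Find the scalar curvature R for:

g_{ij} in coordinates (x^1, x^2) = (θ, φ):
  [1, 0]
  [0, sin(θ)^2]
Non-zero Christoffel symbols (Γ^k_{ij} = Γ^k_{ji}):
Γ^θ_{φ φ} = -sin(2*θ)/2
Γ^φ_{θ φ} = 1/tan(θ)
Ricci tensor (R_{ij} = R^k_{ikj}): R_{θθ} = 1, R_{θφ} = 0, R_{φφ} = sin(θ)^2
Inverse metric: g^{θθ} = 1, g^{φφ} = 1/sin(θ)^2
R = g^{ij} R_{ij} = (1)(1) + (1/sin(θ)^2)(sin(θ)^2) = 2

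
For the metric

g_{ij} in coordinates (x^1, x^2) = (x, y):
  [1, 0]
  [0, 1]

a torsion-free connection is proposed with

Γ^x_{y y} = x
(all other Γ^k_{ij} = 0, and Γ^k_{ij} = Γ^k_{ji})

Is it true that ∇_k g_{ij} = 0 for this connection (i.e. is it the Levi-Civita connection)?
Using ∇_k g_{ij} = ∂_k g_{ij} - Γ^m_{ki} g_{mj} - Γ^m_{kj} g_{im}:
∇_y g_{xy} = (0) - (0) - (x) = -x ≠ 0
So the connection is not metric compatible (it is not the Levi-Civita connection).
No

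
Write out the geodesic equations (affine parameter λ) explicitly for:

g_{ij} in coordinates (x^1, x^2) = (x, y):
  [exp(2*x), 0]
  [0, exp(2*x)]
Geodesic equation: d^2x^k/dλ^2 + Γ^k_{ij} (dx^i/dλ)(dx^j/dλ) = 0.
Non-zero Christoffel symbols:
Γ^x_{x x} = 1
Γ^x_{y y} = -1
Γ^y_{x y} = 1
Substituting (the symmetric pair Γ^k_{ij}, Γ^k_{ji} combines into a factor 2):
d^2x/dλ^2 + (dx/dλ)^2 - (dy/dλ)^2 = 0
d^2y/dλ^2 + 2 (dx/dλ)(dy/dλ) = 0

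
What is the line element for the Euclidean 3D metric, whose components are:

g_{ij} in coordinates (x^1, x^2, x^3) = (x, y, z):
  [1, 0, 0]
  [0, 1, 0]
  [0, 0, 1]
ds^2 = g_{ij} dx^i dx^j; only the non-zero components contribute.
ds^2 = dx^2 + dy^2 + dz^2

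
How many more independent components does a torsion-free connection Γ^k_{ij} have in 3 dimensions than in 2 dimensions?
Independent components in n dimensions: n × n(n+1)/2 = n^2(n+1)/2.
3D: 3 × 6 = 18
2D: 2 × 3 = 6
Difference = 18 - 6 = 12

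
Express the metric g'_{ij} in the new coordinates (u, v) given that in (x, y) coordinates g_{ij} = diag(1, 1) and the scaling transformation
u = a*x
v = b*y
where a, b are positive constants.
Invert the transformation: x = u/a, y = v/b
g'_{ij} = (∂x^k/∂x'^i)(∂x^l/∂x'^j) g_{kl}; with g_{kl} = δ_{kl} this is Σ_k (∂x^k/∂x'^i)(∂x^k/∂x'^j).
Jacobian: ∂x/∂u = 1/a, ∂x/∂v = 0, ∂y/∂u = 0, ∂y/∂v = 1/b
g'_{uu} = (1/a)(1/a) + (0)(0) = 1/a^2
g'_{uv} = (1/a)(0) + (0)(1/b) = 0
g'_{vv} = (0)(0) + (1/b)(1/b) = 1/b^2
g'_{ij} = diag(1/a^2, 1/b^2)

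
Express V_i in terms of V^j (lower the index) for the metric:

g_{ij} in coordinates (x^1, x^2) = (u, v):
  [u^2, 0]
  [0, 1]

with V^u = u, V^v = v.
V_i = g_{ij} V^j:
V_u = (u^2)(u) + (0)(v) = u^3
V_v = (0)(u) + (1)(v) = v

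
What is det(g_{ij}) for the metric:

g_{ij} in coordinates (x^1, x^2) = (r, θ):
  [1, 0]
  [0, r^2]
For a 2×2 metric: det(g) = g_{11}·g_{22} - g_{12}·g_{21}
= (1)·(r^2) - (0)·(0)
= r^2 - 0
det(g) = r^2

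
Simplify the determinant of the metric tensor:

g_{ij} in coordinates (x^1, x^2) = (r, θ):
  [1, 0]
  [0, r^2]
For a 2×2 metric: det(g) = g_{11}·g_{22} - g_{12}·g_{21}
= (1)·(r^2) - (0)·(0)
= r^2 - 0
det(g) = r^2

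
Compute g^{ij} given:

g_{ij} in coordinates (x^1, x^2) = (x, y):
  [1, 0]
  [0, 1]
The metric is diagonal, so g^{ij} is diagonal with entries 1/g_{ii}: diag(1, 1).
g^{ij}:
  [1, 0]
  [0, 1]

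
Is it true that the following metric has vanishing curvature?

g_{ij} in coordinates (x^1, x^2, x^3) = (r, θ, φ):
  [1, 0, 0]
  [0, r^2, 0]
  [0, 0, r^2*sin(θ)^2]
Non-zero Christoffel symbols:
Γ^r_{θ θ} = -r
Γ^r_{φ φ} = -r*sin(θ)^2
Γ^θ_{r θ} = 1/r
Γ^θ_{φ φ} = -sin(2*θ)/2
Γ^φ_{r φ} = 1/r
Γ^φ_{θ φ} = 1/tan(θ)
Ricci tensor: R_{rr} = 0, R_{rθ} = 0, R_{rφ} = 0, R_{θθ} = 0, R_{θφ} = 0, R_{φφ} = 0
All R_{ij} vanish; in 3 dimensions the Riemann tensor is fully determined by the Ricci tensor, so R^i_{jkl} = 0: the metric is flat (curvilinear coordinates on flat space).
Yes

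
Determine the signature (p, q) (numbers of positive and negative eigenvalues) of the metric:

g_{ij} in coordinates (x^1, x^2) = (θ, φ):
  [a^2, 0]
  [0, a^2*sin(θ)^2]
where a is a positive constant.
The metric is diagonal, so its eigenvalues are the diagonal entries: a^2, a^2*sin(θ)^2 (at a generic point, where coordinate-dependent entries are positive).
2 positive, 0 negative.
(2, 0) - Riemannian (positive definite)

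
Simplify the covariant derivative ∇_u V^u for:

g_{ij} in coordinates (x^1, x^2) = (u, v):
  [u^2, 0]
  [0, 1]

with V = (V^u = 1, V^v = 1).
Non-zero Christoffel symbols:
Γ^u_{u u} = 1/u
∇_u V^u = ∂_u V^u + Γ^u_{u j} V^j
  = (0) + (1/u)(1) + (0)(1)
  = 1/u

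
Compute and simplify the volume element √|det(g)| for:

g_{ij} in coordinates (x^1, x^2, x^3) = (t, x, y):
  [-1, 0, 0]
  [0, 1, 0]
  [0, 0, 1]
det(g) = -1
√|det(g)| = 1
Volume element: dV = 1 dt dx dy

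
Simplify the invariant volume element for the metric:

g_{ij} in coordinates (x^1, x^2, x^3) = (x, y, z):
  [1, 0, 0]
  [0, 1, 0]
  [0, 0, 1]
det(g) = 1
√|det(g)| = 1
Volume element: dV = 1 dx dy dz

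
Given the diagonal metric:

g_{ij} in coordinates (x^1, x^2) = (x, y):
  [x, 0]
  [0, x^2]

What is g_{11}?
With x^1 = x, x^2 = y, g_{11} = g_{xx} is the row-1, column-1 entry of the matrix.
g_{11} = x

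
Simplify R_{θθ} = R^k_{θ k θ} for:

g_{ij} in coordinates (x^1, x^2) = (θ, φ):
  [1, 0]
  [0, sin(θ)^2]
Non-zero Christoffel symbols (Γ^k_{ij} = Γ^k_{ji}):
Γ^θ_{φ φ} = -sin(2*θ)/2
Γ^φ_{θ φ} = 1/tan(θ)
R^θ_{θ θ θ} = 0 (a repeated index in an antisymmetric pair)
R^φ_{θ φ θ} = ∂_φ Γ^φ_{θ θ} - ∂_θ Γ^φ_{θ φ} + Γ^φ_{φ m} Γ^m_{θ θ} - Γ^φ_{θ m} Γ^m_{θ φ}
  = (0) - (-1/sin(θ)^2) + (0) - (1/tan(θ)^2) = 1
R_{θθ} = R^θ_{θ θ θ} + R^φ_{θ φ θ} = (0) + (1) = 1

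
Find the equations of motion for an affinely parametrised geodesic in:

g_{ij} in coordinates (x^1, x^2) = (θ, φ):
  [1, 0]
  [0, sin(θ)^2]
Geodesic equation: d^2x^k/dλ^2 + Γ^k_{ij} (dx^i/dλ)(dx^j/dλ) = 0.
Non-zero Christoffel symbols:
Γ^θ_{φ φ} = -sin(2*θ)/2
Γ^φ_{θ φ} = 1/tan(θ)
Substituting (the symmetric pair Γ^k_{ij}, Γ^k_{ji} combines into a factor 2):
d^2θ/dλ^2 - (sin(2*θ)/2) (dφ/dλ)^2 = 0
d^2φ/dλ^2 + (2/tan(θ)) (dθ/dλ)(dφ/dλ) = 0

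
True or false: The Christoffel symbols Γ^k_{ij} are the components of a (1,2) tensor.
Under a change of coordinates Γ picks up an inhomogeneous term ∂²x/∂x'∂x'; e.g. Γ = 0 in Cartesian coordinates but Γ^r_{θθ} = -r in polar coordinates on the same flat plane.
False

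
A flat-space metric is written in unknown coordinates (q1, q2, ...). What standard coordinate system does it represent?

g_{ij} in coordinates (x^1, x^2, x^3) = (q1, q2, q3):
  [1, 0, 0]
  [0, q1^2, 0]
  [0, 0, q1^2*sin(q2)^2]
The line element ds^2 = dq1^2 + q1^2 dq2^2 + q1^2 sin(q2)^2 dq3^2 is dr^2 + r^2 dθ^2 + r^2 sin(θ)^2 dφ^2 with q1 = r, q2 = θ, q3 = φ.
spherical coordinates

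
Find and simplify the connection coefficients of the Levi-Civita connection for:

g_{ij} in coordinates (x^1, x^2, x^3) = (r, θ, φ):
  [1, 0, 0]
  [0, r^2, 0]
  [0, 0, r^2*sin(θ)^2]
Using Γ^k_{ij} = (1/2) g^{km} (∂_i g_{mj} + ∂_j g_{mi} - ∂_m g_{ij}); the metric is diagonal, so only the m = k term contributes.
Non-zero symbols (using the symmetry Γ^k_{ij} = Γ^k_{ji}):
Γ^r_{θ θ} = (1/2) g^{rr} (∂_θ g_{rθ} + ∂_θ g_{rθ} - ∂_r g_{θθ}) = (1/2)(1)((0) + (0) - (2*r)) = -r
Γ^r_{φ φ} = (1/2) g^{rr} (∂_φ g_{rφ} + ∂_φ g_{rφ} - ∂_r g_{φφ}) = (1/2)(1)((0) + (0) - (2*r*sin(θ)^2)) = -r*sin(θ)^2
Γ^θ_{r θ} = (1/2) g^{θθ} (∂_r g_{θθ} + ∂_θ g_{θr} - ∂_θ g_{rθ}) = (1/2)(1/r^2)((2*r) + (0) - (0)) = 1/r
Γ^θ_{φ φ} = (1/2) g^{θθ} (∂_φ g_{θφ} + ∂_φ g_{θφ} - ∂_θ g_{φφ}) = (1/2)(1/r^2)((0) + (0) - (r^2*sin(2*θ))) = -sin(2*θ)/2
Γ^φ_{r φ} = (1/2) g^{φφ} (∂_r g_{φφ} + ∂_φ g_{φr} - ∂_φ g_{rφ}) = (1/2)(1/(r^2*sin(θ)^2))((2*r*sin(θ)^2) + (0) - (0)) = 1/r
Γ^φ_{θ φ} = (1/2) g^{φφ} (∂_θ g_{φφ} + ∂_φ g_{φθ} - ∂_φ g_{θφ}) = (1/2)(1/(r^2*sin(θ)^2))((r^2*sin(2*θ)) + (0) - (0)) = 1/tan(θ)
All other Christoffel symbols are zero.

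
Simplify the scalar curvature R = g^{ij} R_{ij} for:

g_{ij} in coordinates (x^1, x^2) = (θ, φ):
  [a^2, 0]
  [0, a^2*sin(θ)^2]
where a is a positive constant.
Non-zero Christoffel symbols (Γ^k_{ij} = Γ^k_{ji}):
Γ^θ_{φ φ} = -sin(2*θ)/2
Γ^φ_{θ φ} = 1/tan(θ)
Ricci tensor (R_{ij} = R^k_{ikj}): R_{θθ} = 1, R_{θφ} = 0, R_{φφ} = sin(θ)^2
Inverse metric: g^{θθ} = 1/a^2, g^{φφ} = 1/(a^2*sin(θ)^2)
R = g^{ij} R_{ij} = (1/a^2)(1) + (1/(a^2*sin(θ)^2))(sin(θ)^2) = 2/a^2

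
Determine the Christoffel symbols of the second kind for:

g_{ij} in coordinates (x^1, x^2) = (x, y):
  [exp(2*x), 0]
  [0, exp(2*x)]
Using Γ^k_{ij} = (1/2) g^{km} (∂_i g_{mj} + ∂_j g_{mi} - ∂_m g_{ij}); the metric is diagonal, so only the m = k term contributes.
Non-zero symbols (using the symmetry Γ^k_{ij} = Γ^k_{ji}):
Γ^x_{x x} = (1/2) g^{xx} (∂_x g_{xx} + ∂_x g_{xx} - ∂_x g_{xx}) = (1/2)(exp(-2*x))((2*exp(2*x)) + (2*exp(2*x)) - (2*exp(2*x))) = 1
Γ^x_{y y} = (1/2) g^{xx} (∂_y g_{xy} + ∂_y g_{xy} - ∂_x g_{yy}) = (1/2)(exp(-2*x))((0) + (0) - (2*exp(2*x))) = -1
Γ^y_{x y} = (1/2) g^{yy} (∂_x g_{yy} + ∂_y g_{yx} - ∂_y g_{xy}) = (1/2)(exp(-2*x))((2*exp(2*x)) + (0) - (0)) = 1
All other Christoffel symbols are zero.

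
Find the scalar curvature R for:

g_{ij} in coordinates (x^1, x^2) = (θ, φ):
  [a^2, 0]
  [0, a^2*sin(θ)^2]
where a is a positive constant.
Non-zero Christoffel symbols (Γ^k_{ij} = Γ^k_{ji}):
Γ^θ_{φ φ} = -sin(2*θ)/2
Γ^φ_{θ φ} = 1/tan(θ)
Ricci tensor (R_{ij} = R^k_{ikj}): R_{θθ} = 1, R_{θφ} = 0, R_{φφ} = sin(θ)^2
Inverse metric: g^{θθ} = 1/a^2, g^{φφ} = 1/(a^2*sin(θ)^2)
R = g^{ij} R_{ij} = (1/a^2)(1) + (1/(a^2*sin(θ)^2))(sin(θ)^2) = 2/a^2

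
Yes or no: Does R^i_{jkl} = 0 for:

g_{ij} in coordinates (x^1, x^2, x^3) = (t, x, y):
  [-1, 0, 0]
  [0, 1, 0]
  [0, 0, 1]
All metric components are constant, so every Christoffel symbol vanishes and R^i_{jkl} = 0.
Yes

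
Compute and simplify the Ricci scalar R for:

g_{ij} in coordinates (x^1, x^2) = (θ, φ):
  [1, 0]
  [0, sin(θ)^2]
Non-zero Christoffel symbols (Γ^k_{ij} = Γ^k_{ji}):
Γ^θ_{φ φ} = -sin(2*θ)/2
Γ^φ_{θ φ} = 1/tan(θ)
Ricci tensor (R_{ij} = R^k_{ikj}): R_{θθ} = 1, R_{θφ} = 0, R_{φφ} = sin(θ)^2
Inverse metric: g^{θθ} = 1, g^{φφ} = 1/sin(θ)^2
R = g^{ij} R_{ij} = (1)(1) + (1/sin(θ)^2)(sin(θ)^2) = 2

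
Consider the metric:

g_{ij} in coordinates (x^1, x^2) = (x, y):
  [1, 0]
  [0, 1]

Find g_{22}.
With x^1 = x, x^2 = y, g_{22} = g_{yy} is the row-2, column-2 entry of the matrix.
g_{22} = 1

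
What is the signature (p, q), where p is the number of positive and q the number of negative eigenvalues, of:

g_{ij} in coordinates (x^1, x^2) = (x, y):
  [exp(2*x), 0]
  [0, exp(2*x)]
The metric is diagonal, so its eigenvalues are the diagonal entries: exp(2*x), exp(2*x) (at a generic point, where coordinate-dependent entries are positive).
2 positive, 0 negative.
(2, 0) - Riemannian (positive definite)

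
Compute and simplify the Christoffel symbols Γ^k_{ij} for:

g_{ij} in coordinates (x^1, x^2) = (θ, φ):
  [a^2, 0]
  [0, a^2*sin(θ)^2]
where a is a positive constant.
Using Γ^k_{ij} = (1/2) g^{km} (∂_i g_{mj} + ∂_j g_{mi} - ∂_m g_{ij}); the metric is diagonal, so only the m = k term contributes.
Non-zero symbols (using the symmetry Γ^k_{ij} = Γ^k_{ji}):
Γ^θ_{φ φ} = (1/2) g^{θθ} (∂_φ g_{θφ} + ∂_φ g_{θφ} - ∂_θ g_{φφ}) = (1/2)(1/a^2)((0) + (0) - (a^2*sin(2*θ))) = -sin(2*θ)/2
Γ^φ_{θ φ} = (1/2) g^{φφ} (∂_θ g_{φφ} + ∂_φ g_{φθ} - ∂_φ g_{θφ}) = (1/2)(1/(a^2*sin(θ)^2))((a^2*sin(2*θ)) + (0) - (0)) = 1/tan(θ)
All other Christoffel symbols are zero.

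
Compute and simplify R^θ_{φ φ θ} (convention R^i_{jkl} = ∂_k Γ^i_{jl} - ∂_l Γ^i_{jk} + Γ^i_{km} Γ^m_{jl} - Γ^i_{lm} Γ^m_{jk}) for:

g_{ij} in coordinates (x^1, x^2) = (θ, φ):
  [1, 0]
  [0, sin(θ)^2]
Non-zero Christoffel symbols (Γ^k_{ij} = Γ^k_{ji}):
Γ^θ_{φ φ} = -sin(2*θ)/2
Γ^φ_{θ φ} = 1/tan(θ)
R^θ_{φ φ θ} = ∂_φ Γ^θ_{φ θ} - ∂_θ Γ^θ_{φ φ} + Γ^θ_{φ m} Γ^m_{φ θ} - Γ^θ_{θ m} Γ^m_{φ φ}
  = (0) - (-cos(2*θ)) + (-cos(θ)^2) - (0) = -sin(θ)^2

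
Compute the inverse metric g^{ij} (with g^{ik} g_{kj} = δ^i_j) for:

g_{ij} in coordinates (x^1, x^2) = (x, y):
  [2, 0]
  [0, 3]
The metric is diagonal, so g^{ij} is diagonal with entries 1/g_{ii}: diag(1/2, 1/3).
g^{ij}:
  [1/2, 0]
  [0, 1/3]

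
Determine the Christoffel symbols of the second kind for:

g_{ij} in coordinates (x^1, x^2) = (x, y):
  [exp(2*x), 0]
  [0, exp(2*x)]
Using Γ^k_{ij} = (1/2) g^{km} (∂_i g_{mj} + ∂_j g_{mi} - ∂_m g_{ij}); the metric is diagonal, so only the m = k term contributes.
Non-zero symbols (using the symmetry Γ^k_{ij} = Γ^k_{ji}):
Γ^x_{x x} = (1/2) g^{xx} (∂_x g_{xx} + ∂_x g_{xx} - ∂_x g_{xx}) = (1/2)(exp(-2*x))((2*exp(2*x)) + (2*exp(2*x)) - (2*exp(2*x))) = 1
Γ^x_{y y} = (1/2) g^{xx} (∂_y g_{xy} + ∂_y g_{xy} - ∂_x g_{yy}) = (1/2)(exp(-2*x))((0) + (0) - (2*exp(2*x))) = -1
Γ^y_{x y} = (1/2) g^{yy} (∂_x g_{yy} + ∂_y g_{yx} - ∂_y g_{xy}) = (1/2)(exp(-2*x))((2*exp(2*x)) + (0) - (0)) = 1
All other Christoffel symbols are zero.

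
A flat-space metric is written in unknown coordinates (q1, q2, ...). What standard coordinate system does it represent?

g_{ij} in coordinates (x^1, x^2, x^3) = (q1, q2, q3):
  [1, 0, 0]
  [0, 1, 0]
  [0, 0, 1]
All components are constant and the metric is the identity, i.e. orthonormal rectilinear coordinates.
Cartesian (3D) coordinates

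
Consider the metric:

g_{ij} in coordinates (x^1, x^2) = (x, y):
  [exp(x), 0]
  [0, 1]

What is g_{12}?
With x^1 = x, x^2 = y, g_{12} = g_{xy} is the row-1, column-2 entry of the matrix.
g_{12} = 0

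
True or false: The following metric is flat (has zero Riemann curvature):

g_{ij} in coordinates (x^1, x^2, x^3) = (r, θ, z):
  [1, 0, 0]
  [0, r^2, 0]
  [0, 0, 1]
Non-zero Christoffel symbols:
Γ^r_{θ θ} = -r
Γ^θ_{r θ} = 1/r
Ricci tensor: R_{rr} = 0, R_{rθ} = 0, R_{rz} = 0, R_{θθ} = 0, R_{θz} = 0, R_{zz} = 0
All R_{ij} vanish; in 3 dimensions the Riemann tensor is fully determined by the Ricci tensor, so R^i_{jkl} = 0: the metric is flat (curvilinear coordinates on flat space).
True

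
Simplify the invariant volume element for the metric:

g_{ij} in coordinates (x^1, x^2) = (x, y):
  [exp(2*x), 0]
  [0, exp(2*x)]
det(g) = exp(4*x)
√|det(g)| = exp(2*x)
Volume element: dV = exp(2*x) dx dy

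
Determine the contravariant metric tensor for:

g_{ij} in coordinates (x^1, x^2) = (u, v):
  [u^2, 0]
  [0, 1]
The metric is diagonal, so g^{ij} is diagonal with entries 1/g_{ii}: diag(1/(u^2), 1).
g^{ij}:
  [1/u^2, 0]
  [0, 1]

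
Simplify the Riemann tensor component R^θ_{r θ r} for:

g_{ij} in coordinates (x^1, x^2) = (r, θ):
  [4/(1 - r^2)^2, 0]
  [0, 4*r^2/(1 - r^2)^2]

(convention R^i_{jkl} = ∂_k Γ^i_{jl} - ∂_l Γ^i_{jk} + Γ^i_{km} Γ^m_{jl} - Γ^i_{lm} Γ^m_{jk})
Non-zero Christoffel symbols (Γ^k_{ij} = Γ^k_{ji}):
Γ^r_{r r} = 2*r/(1 - r^2)
Γ^r_{θ θ} = (r^3 + r)/(r^2 - 1)
Γ^θ_{r θ} = (-r^2 - 1)/(r^3 - r)
R^θ_{r θ r} = ∂_θ Γ^θ_{r r} - ∂_r Γ^θ_{r θ} + Γ^θ_{θ m} Γ^m_{r r} - Γ^θ_{r m} Γ^m_{r θ}
  = (0) - ((r^4 + 4*r^2 - 1)/(r^3 - r)^2) + (2*(r^2 + 1)/(r^2 - 1)^2) - ((r^2 + 1)^2/(r^3 - r)^2) = -4/(r^2 - 1)^2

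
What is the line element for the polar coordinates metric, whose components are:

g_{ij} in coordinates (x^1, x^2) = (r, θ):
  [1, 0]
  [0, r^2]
ds^2 = g_{ij} dx^i dx^j; only the non-zero components contribute.
ds^2 = dr^2 + r^2 dθ^2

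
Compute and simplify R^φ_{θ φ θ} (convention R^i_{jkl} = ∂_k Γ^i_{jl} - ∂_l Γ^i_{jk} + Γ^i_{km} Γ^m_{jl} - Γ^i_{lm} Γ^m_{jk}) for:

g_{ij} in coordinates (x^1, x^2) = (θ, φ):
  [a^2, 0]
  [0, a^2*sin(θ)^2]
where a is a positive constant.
Non-zero Christoffel symbols (Γ^k_{ij} = Γ^k_{ji}):
Γ^θ_{φ φ} = -sin(2*θ)/2
Γ^φ_{θ φ} = 1/tan(θ)
R^φ_{θ φ θ} = ∂_φ Γ^φ_{θ θ} - ∂_θ Γ^φ_{θ φ} + Γ^φ_{φ m} Γ^m_{θ θ} - Γ^φ_{θ m} Γ^m_{θ φ}
  = (0) - (-1/sin(θ)^2) + (0) - (1/tan(θ)^2) = 1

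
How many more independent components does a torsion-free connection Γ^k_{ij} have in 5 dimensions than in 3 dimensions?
Independent components in n dimensions: n × n(n+1)/2 = n^2(n+1)/2.
5D: 5 × 15 = 75
3D: 3 × 6 = 18
Difference = 75 - 18 = 57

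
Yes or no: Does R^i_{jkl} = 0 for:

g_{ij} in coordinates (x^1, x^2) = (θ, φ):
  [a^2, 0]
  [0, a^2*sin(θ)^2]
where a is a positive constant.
Non-zero Christoffel symbols:
Γ^θ_{φ φ} = -sin(2*θ)/2
Γ^φ_{θ φ} = 1/tan(θ)
Ricci tensor: R_{θθ} = 1, R_{θφ} = 0, R_{φφ} = sin(θ)^2
The Ricci tensor is non-zero, so the Riemann tensor is non-zero: not flat.
No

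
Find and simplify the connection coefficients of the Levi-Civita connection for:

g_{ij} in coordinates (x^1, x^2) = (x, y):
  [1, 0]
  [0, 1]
Using Γ^k_{ij} = (1/2) g^{km} (∂_i g_{mj} + ∂_j g_{mi} - ∂_m g_{ij}); the metric is diagonal, so only the m = k term contributes.
Every metric component is constant, so all ∂_m g_{ij} = 0 and every Christoffel symbol vanishes.
All Christoffel symbols are zero.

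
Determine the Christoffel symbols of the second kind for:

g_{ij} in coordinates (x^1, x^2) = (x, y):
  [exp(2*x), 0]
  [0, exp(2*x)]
Using Γ^k_{ij} = (1/2) g^{km} (∂_i g_{mj} + ∂_j g_{mi} - ∂_m g_{ij}); the metric is diagonal, so only the m = k term contributes.
Non-zero symbols (using the symmetry Γ^k_{ij} = Γ^k_{ji}):
Γ^x_{x x} = (1/2) g^{xx} (∂_x g_{xx} + ∂_x g_{xx} - ∂_x g_{xx}) = (1/2)(exp(-2*x))((2*exp(2*x)) + (2*exp(2*x)) - (2*exp(2*x))) = 1
Γ^x_{y y} = (1/2) g^{xx} (∂_y g_{xy} + ∂_y g_{xy} - ∂_x g_{yy}) = (1/2)(exp(-2*x))((0) + (0) - (2*exp(2*x))) = -1
Γ^y_{x y} = (1/2) g^{yy} (∂_x g_{yy} + ∂_y g_{yx} - ∂_y g_{xy}) = (1/2)(exp(-2*x))((2*exp(2*x)) + (0) - (0)) = 1
All other Christoffel symbols are zero.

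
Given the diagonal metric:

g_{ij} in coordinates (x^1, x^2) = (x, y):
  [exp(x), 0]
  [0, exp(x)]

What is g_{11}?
With x^1 = x, x^2 = y, g_{11} = g_{xx} is the row-1, column-1 entry of the matrix.
g_{11} = exp(x)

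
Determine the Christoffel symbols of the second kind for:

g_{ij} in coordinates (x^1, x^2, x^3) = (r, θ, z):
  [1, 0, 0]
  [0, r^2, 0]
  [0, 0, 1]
Using Γ^k_{ij} = (1/2) g^{km} (∂_i g_{mj} + ∂_j g_{mi} - ∂_m g_{ij}); the metric is diagonal, so only the m = k term contributes.
Non-zero symbols (using the symmetry Γ^k_{ij} = Γ^k_{ji}):
Γ^r_{θ θ} = (1/2) g^{rr} (∂_θ g_{rθ} + ∂_θ g_{rθ} - ∂_r g_{θθ}) = (1/2)(1)((0) + (0) - (2*r)) = -r
Γ^θ_{r θ} = (1/2) g^{θθ} (∂_r g_{θθ} + ∂_θ g_{θr} - ∂_θ g_{rθ}) = (1/2)(1/r^2)((2*r) + (0) - (0)) = 1/r
All other Christoffel symbols are zero.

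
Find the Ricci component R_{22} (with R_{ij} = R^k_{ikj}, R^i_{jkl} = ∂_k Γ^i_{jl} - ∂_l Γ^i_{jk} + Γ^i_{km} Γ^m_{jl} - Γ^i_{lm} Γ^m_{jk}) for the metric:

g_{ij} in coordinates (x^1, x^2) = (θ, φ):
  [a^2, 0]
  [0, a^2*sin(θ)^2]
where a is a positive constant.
Non-zero Christoffel symbols (Γ^k_{ij} = Γ^k_{ji}):
Γ^θ_{φ φ} = -sin(2*θ)/2
Γ^φ_{θ φ} = 1/tan(θ)
R^θ_{φ θ φ} = ∂_θ Γ^θ_{φ φ} - ∂_φ Γ^θ_{φ θ} + Γ^θ_{θ m} Γ^m_{φ φ} - Γ^θ_{φ m} Γ^m_{φ θ}
  = (-cos(2*θ)) - (0) + (0) - (-cos(θ)^2) = sin(θ)^2
R^φ_{φ φ φ} = 0 (a repeated index in an antisymmetric pair)
R_{φφ} = R^θ_{φ θ φ} + R^φ_{φ φ φ} = (sin(θ)^2) + (0) = sin(θ)^2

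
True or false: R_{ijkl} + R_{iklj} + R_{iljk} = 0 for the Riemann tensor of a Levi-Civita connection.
This is the first (algebraic) Bianchi identity.
True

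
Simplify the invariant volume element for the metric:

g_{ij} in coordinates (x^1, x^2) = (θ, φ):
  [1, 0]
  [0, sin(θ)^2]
det(g) = sin(θ)^2
√|det(g)| = sin(θ) (taking 0 < θ < π so that |sin(θ)| = sin(θ))
Volume element: dV = sin(θ) dθ dφ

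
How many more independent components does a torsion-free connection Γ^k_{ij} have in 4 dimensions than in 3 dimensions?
Independent components in n dimensions: n × n(n+1)/2 = n^2(n+1)/2.
4D: 4 × 10 = 40
3D: 3 × 6 = 18
Difference = 40 - 18 = 22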